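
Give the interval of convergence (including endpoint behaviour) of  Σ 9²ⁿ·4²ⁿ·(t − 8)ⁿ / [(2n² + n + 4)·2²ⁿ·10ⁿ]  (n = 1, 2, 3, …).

Apply the ratio test: |a_{n+1}| / |a_n| = [(2n² + n + 4)/(2(n+1)² + (n+1) + 4)] · 81·16/(4·10), which tends to 162/5 as n → ∞.
Convergence for |t − 8| · 162/5 < 1, i.e. |t − 8| < 5/162. So R = 5/162.
Check t = 1301/162: absolute convergence follows by limit comparison with Σ 1/n².
When t = 1291/162, the terms are on the order of 1/n², so the series converges absolutely by comparison with the p-series (p = 2 > 1).

[1291/162, 1301/162]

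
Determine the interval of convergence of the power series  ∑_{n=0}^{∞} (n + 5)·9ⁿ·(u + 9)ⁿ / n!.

(−∞, ∞)

By the ratio test, |a_{n+1}/a_n| = ((n+1) + 5)/(n + 5) · 9 · 1/(n+1) → 0.
The limit is 0, so the series converges for all u; R = ∞.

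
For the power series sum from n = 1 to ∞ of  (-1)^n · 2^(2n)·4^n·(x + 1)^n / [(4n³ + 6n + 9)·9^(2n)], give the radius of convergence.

Apply the ratio test: |a_{n+1}| / |a_n| = [(4n³ + 6n + 9)/(4(n+1)³ + 6(n+1) + 9)] · 4·4/81, which tends to 16/81 as n → ∞.
The series converges when 16/81 · |x + 1| < 1, giving R = 81/16.

R = 81/16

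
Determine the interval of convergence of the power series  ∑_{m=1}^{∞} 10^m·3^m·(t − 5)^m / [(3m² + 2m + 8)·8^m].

[71/15, 79/15]

The ratio of consecutive coefficients is [(3m² + 2m + 8)/(3(m+1)² + 2(m+1) + 8)] · 10·3/8 → 15/4.
Convergence for |t − 5| · 15/4 < 1, i.e. |t − 5| < 4/15. So R = 4/15.
When t = 79/15, the series is dominated by a constant times Σ 1/m², which converges (p = 2 > 1).
At t = 71/15: absolute convergence follows by limit comparison with Σ 1/m².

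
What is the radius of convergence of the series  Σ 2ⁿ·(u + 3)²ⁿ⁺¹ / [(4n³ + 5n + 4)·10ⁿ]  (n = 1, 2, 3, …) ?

Ratio test: |a_{n+1}/a_n| = [(4n³ + 5n + 4)/(4(n+1)³ + 5(n+1) + 4)] · 2/10 → 1/5 as n → ∞.
Writing y = (u + 3)², the series in y has radius 5, so |u + 3| < √(5) and R = √5.

R = √5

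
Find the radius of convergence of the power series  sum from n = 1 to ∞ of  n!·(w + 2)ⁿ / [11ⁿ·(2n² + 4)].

The ratio of consecutive coefficients is (n+1) · 1/11 · (2n² + 4)/(2(n+1)² + 4) → ∞.
The ratio grows without bound, so the series diverges whenever (w + 2) ≠ 0; it converges only at w = -2. R = 0.

R = 0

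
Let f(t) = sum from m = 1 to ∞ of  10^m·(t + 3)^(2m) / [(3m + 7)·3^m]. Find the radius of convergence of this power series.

Apply the ratio test: |a_{m+1}| / |a_m| = [(3m + 7)/(3(m+1) + 7)] · 10/3, which tends to 10/3 as m → ∞.
Writing y = (t + 3)², the series in y has radius 3/10, so |t + 3| < √(3/10) and R = √30/10.

R = √30/10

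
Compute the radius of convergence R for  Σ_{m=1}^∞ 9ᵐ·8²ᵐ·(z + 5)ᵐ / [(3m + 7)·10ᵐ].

By the ratio test, |a_{m+1}/a_m| = [(3m + 7)/(3(m+1) + 7)] · 9·64/10 → 288/5.
Thus R = 1/(288/5) = 5/288.

R = 5/288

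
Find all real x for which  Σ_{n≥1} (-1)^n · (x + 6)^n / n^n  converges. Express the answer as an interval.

(−∞, ∞)

Applying the root test, |a_n|^(1/n) = 1/n → 0.
The limit is 0 for every x, so R = ∞.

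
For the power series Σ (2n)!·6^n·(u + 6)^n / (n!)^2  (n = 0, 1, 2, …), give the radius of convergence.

By the ratio test, |a_{n+1}/a_n| = (2n+1)·(2n+2)/(n+1)² · 6 → 24.
Thus R = 1/(24) = 1/24.

R = 1/24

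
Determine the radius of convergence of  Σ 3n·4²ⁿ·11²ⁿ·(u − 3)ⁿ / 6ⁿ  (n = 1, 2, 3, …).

Apply the ratio test: |a_{n+1}| / |a_n| = [3(n+1)/3n] · 16·121/6, which tends to 968/3 as n → ∞.
Hence the series converges for |u − 3| < 1/(968/3) = 3/968, so the radius of convergence is 3/968.

R = 3/968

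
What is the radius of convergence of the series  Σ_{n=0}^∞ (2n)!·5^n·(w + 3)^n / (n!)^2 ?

Apply the ratio test: |a_{n+1}| / |a_n| = (2n+1)·(2n+2)/(n+1)² · 5, which tends to 20 as n → ∞.
The series converges when 20 · |w + 3| < 1, giving R = 1/20.

R = 1/20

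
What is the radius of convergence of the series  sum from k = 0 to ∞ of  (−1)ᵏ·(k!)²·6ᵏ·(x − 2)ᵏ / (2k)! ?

Ratio test: |a_{k+1}/a_k| = (k+1)²/[(2k+1)·(2k+2)] · 6 → 3/2 as k → ∞.
Convergence for |x − 2| · 3/2 < 1, i.e. |x − 2| < 2/3. So R = 2/3.

R = 2/3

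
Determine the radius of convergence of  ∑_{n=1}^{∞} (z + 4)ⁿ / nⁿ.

Applying the root test, |a_n|^(1/n) = 1/n → 0.
The limit is 0 for every z, so R = ∞.

R = ∞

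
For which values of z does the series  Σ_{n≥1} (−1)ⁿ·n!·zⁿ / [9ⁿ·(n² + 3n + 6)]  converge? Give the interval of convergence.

The ratio of consecutive coefficients is (n+1) · 1/9 · (n² + 3n + 6)/((n+1)² + 3(n+1) + 6) → ∞.
Since the ratio → ∞, the series diverges for every z ≠ 0, and R = 0.

{0}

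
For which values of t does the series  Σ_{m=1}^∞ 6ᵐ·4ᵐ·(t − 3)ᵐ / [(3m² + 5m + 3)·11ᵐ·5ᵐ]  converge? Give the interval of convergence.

Apply the ratio test: |a_{m+1}| / |a_m| = [(3m² + 5m + 3)/(3(m+1)² + 5(m+1) + 3)] · 6·4/(11·5), which tends to 24/55 as m → ∞.
Convergence for |t − 3| · 24/55 < 1, i.e. |t − 3| < 55/24. So R = 55/24.
When t = 127/24, the series is dominated by a constant times Σ 1/m², which converges (p = 2 > 1).
Endpoint t = 17/24: the terms are on the order of 1/m², so the series converges absolutely by comparison with the p-series (p = 2 > 1).

[17/24, 127/24]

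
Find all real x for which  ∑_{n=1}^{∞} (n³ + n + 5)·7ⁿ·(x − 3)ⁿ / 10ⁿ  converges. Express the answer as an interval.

Ratio test: |a_{n+1}/a_n| = [((n+1)³ + (n+1) + 5)/(n³ + n + 5)] · 7/10 → 7/10 as n → ∞.
Hence the series converges for |x − 3| < 1/(7/10) = 10/7, so the radius of convergence is 10/7.
Check x = 31/7: the terms do not tend to 0, so the series diverges.
Endpoint x = 11/7: the n-th term does not approach 0; divergence by the term test.

(11/7, 31/7)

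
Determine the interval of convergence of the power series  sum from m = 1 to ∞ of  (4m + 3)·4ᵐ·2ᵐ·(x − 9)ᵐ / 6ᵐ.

(33/4, 39/4)

The ratio of consecutive coefficients is [(4(m+1) + 3)/(4m + 3)] · 4·2/6 → 4/3.
The series converges when 4/3 · |x − 9| < 1, giving R = 3/4.
At x = 39/4: the m-th term does not approach 0; divergence by the term test.
Check x = 33/4: the m-th term does not approach 0; divergence by the term test.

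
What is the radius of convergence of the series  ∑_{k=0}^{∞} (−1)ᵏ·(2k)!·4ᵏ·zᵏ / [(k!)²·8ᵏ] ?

Ratio test: |a_{k+1}/a_k| = (2k+1)·(2k+2)/(k+1)² · 4/8 → 2 as k → ∞.
Hence the series converges for |z| < 1/(2) = 1/2, so the radius of convergence is 1/2.

R = 1/2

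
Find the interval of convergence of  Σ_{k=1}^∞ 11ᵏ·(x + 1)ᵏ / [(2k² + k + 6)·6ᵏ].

[-17/11, -5/11]

Ratio test: |a_{k+1}/a_k| = [(2k² + k + 6)/(2(k+1)² + (k+1) + 6)] · 11/6 → 11/6 as k → ∞.
Hence the series converges for |x + 1| < 1/(11/6) = 6/11, so the radius of convergence is 6/11.
When x = -5/11, absolute convergence follows by limit comparison with Σ 1/k².
Endpoint x = -17/11: absolute convergence follows by limit comparison with Σ 1/k².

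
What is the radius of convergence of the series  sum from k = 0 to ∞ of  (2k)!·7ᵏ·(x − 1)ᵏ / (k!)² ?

By the ratio test, |a_{k+1}/a_k| = (2k+1)·(2k+2)/(k+1)² · 7 → 28.
Thus R = 1/(28) = 1/28.

R = 1/28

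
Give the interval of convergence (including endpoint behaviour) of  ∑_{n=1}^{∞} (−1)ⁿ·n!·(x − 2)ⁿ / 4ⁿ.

{2}

The ratio of consecutive coefficients is (n+1) · 1/4 → ∞.
The terms grow without bound for any (x − 2) ≠ 0, so R = 0 (convergence only at x = 2).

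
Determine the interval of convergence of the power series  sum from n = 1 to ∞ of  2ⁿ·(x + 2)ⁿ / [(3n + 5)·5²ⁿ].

[-29/2, 21/2)

Apply the ratio test: |a_{n+1}| / |a_n| = [(3n + 5)/(3(n+1) + 5)] · 2/25, which tends to 2/25 as n → ∞.
Hence the series converges for |x + 2| < 1/(2/25) = 25/2, so the radius of convergence is 25/2.
At x = 21/2: the terms are asymptotic to a nonzero constant times 1/n, so the series diverges by limit comparison with Σ 1/n.
When x = -29/2, the terms alternate in sign and decrease monotonically to 0 in absolute value (size ~ c/n), so the alternating series test gives convergence.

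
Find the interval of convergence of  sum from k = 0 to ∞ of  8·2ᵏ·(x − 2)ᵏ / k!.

(−∞, ∞)

Ratio test: |a_{k+1}/a_k| = 8/8 · 2 · 1/(k+1) → 0 as k → ∞.
Since the limit is 0 < 1 for every x, the series converges on all of ℝ and R = ∞.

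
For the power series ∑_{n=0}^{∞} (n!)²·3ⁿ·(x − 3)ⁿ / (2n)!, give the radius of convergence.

By the ratio test, |a_{n+1}/a_n| = (n+1)²/[(2n+1)·(2n+2)] · 3 → 3/4.
Convergence for |x − 3| · 3/4 < 1, i.e. |x − 3| < 4/3. So R = 4/3.

R = 4/3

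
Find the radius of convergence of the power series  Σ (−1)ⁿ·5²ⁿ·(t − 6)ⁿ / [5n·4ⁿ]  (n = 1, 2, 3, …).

R = 4/25

Ratio test: |a_{n+1}/a_n| = [5n/5(n+1)] · 25/4 → 25/4 as n → ∞.
Convergence for |t − 6| · 25/4 < 1, i.e. |t − 6| < 4/25. So R = 4/25.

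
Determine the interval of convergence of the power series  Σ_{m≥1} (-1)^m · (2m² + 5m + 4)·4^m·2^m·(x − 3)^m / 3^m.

(21/8, 27/8)

The ratio of consecutive coefficients is [(2(m+1)² + 5(m+1) + 4)/(2m² + 5m + 4)] · 4·2/3 → 8/3.
Hence the series converges for |x − 3| < 1/(8/3) = 3/8, so the radius of convergence is 3/8.
Check x = 27/8: the m-th term does not approach 0; divergence by the term test.
Check x = 21/8: the terms do not tend to 0, so the series diverges.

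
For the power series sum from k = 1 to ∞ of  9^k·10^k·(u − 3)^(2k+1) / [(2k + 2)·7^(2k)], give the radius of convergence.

The ratio of consecutive coefficients is [(2k + 2)/(2(k+1) + 2)] · 9·10/49 → 90/49.
Successive powers of (u − 3) differ by 2, so the series converges when |u − 3|² · 90/49 < 1, i.e. |u − 3| < √(49/90). So R = 7√10/30.

R = 7√10/30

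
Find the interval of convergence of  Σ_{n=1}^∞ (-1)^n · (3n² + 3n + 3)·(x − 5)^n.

(4, 6)

Ratio test: |a_{n+1}/a_n| = (3(n+1)² + 3(n+1) + 3)/(3n² + 3n + 3) → 1 as n → ∞.
Convergence for |x − 5| < 1, so R = 1.
When x = 6, the terms have absolute value of order n², which does not tend to 0, so the series diverges by the divergence test.
Check x = 4: the n-th term does not approach 0; divergence by the term test.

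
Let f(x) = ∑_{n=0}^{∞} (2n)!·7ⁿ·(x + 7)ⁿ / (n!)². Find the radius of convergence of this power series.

Ratio test: |a_{n+1}/a_n| = (2n+1)·(2n+2)/(n+1)² · 7 → 28 as n → ∞.
Hence the series converges for |x + 7| < 1/(28) = 1/28, so the radius of convergence is 1/28.

R = 1/28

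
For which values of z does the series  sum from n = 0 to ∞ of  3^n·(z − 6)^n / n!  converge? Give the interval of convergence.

(−∞, ∞)

By the ratio test, |a_{n+1}/a_n| = 3 · 1/(n+1) → 0.
Since the limit is 0 < 1 for every z, the series converges on all of ℝ and R = ∞.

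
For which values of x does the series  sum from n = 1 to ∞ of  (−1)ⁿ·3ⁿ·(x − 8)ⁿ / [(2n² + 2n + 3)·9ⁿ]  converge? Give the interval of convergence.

[5, 11]

The ratio of consecutive coefficients is [(2n² + 2n + 3)/(2(n+1)² + 2(n+1) + 3)] · 3/9 → 1/3.
Convergence for |x − 8| · 1/3 < 1, i.e. |x − 8| < 3. So R = 3.
Check x = 11: the terms are on the order of 1/n², so the series converges absolutely by comparison with the p-series (p = 2 > 1).
Endpoint x = 5: the series is dominated by a constant times Σ 1/n², which converges (p = 2 > 1).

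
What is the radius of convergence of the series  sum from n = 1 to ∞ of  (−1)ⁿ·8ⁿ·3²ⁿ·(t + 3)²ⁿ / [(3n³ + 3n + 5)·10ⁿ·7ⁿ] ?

R = √35/6

By the ratio test, |a_{n+1}/a_n| = [(3n³ + 3n + 5)/(3(n+1)³ + 3(n+1) + 5)] · 8·9/(10·7) → 36/35.
Successive powers of (t + 3) differ by 2, so the series converges when |t + 3|² · 36/35 < 1, i.e. |t + 3| < √(35/36). So R = √35/6.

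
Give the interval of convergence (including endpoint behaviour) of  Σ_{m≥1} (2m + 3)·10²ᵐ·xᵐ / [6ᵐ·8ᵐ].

Ratio test: |a_{m+1}/a_m| = [(2(m+1) + 3)/(2m + 3)] · 100/(6·8) → 25/12 as m → ∞.
Convergence for |x| · 25/12 < 1, i.e. |x| < 12/25. So R = 12/25.
Check x = 12/25: the terms have absolute value of order m, which does not tend to 0, so the series diverges by the divergence test.
Check x = -12/25: the m-th term does not approach 0; divergence by the term test.

(-12/25, 12/25)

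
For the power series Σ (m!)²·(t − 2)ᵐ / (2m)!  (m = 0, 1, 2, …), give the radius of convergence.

Ratio test: |a_{m+1}/a_m| = (m+1)²/[(2m+1)·(2m+2)] → 1/4 as m → ∞.
The series converges when 1/4 · |t − 2| < 1, giving R = 4.

R = 4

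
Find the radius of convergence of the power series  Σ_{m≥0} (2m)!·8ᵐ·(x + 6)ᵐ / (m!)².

Apply the ratio test: |a_{m+1}| / |a_m| = (2m+1)·(2m+2)/(m+1)² · 8, which tends to 32 as m → ∞.
Thus R = 1/(32) = 1/32.

R = 1/32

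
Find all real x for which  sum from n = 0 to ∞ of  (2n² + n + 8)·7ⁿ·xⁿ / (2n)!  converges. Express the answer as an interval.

(−∞, ∞)

By the ratio test, |a_{n+1}/a_n| = (2(n+1)² + (n+1) + 8)/(2n² + n + 8) · 7 · 1/[(2n+1)·(2n+2)] → 0.
Since the limit is 0 < 1 for every x, the series converges on all of ℝ and R = ∞.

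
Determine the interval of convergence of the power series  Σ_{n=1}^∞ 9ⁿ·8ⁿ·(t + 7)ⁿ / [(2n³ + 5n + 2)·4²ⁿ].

[-65/9, -61/9]

The ratio of consecutive coefficients is [(2n³ + 5n + 2)/(2(n+1)³ + 5(n+1) + 2)] · 9·8/16 → 9/2.
Convergence for |t + 7| · 9/2 < 1, i.e. |t + 7| < 2/9. So R = 2/9.
Endpoint t = -61/9: absolute convergence follows by limit comparison with Σ 1/n³.
Check t = -65/9: absolute convergence follows by limit comparison with Σ 1/n³.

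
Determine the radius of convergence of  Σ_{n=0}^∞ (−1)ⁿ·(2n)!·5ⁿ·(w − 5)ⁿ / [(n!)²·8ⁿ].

R = 2/5

Apply the ratio test: |a_{n+1}| / |a_n| = (2n+1)·(2n+2)/(n+1)² · 5/8, which tends to 5/2 as n → ∞.
Convergence for |w − 5| · 5/2 < 1, i.e. |w − 5| < 2/5. So R = 2/5.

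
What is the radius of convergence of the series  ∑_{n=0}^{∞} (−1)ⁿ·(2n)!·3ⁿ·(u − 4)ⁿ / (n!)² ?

The ratio of consecutive coefficients is (2n+1)·(2n+2)/(n+1)² · 3 → 12.
Hence the series converges for |u − 4| < 1/(12) = 1/12, so the radius of convergence is 1/12.

R = 1/12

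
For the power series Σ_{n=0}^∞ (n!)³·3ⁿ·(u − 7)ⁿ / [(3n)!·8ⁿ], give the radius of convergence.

Ratio test: |a_{n+1}/a_n| = (n+1)³/[(3n+1)·(3n+2)·(3n+3)] · 3/8 → 1/72 as n → ∞.
Hence the series converges for |u − 7| < 1/(1/72) = 72, so the radius of convergence is 72.

R = 72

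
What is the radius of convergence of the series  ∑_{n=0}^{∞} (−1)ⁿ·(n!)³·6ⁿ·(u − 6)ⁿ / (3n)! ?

The ratio of consecutive coefficients is (n+1)³/[(3n+1)·(3n+2)·(3n+3)] · 6 → 2/9.
Thus R = 1/(2/9) = 9/2.

R = 9/2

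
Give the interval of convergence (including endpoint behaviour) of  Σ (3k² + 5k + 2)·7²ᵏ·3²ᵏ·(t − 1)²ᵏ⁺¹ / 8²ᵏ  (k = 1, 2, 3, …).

(13/21, 29/21)

The ratio of consecutive coefficients is [(3(k+1)² + 5(k+1) + 2)/(3k² + 5k + 2)] · 49·9/64 → 441/64.
Successive powers of (t − 1) differ by 2, so the series converges when |t − 1|² · 441/64 < 1, i.e. |t − 1| < √(64/441) = 8/21. So R = 8/21.
When t = 29/21, the terms do not tend to 0, so the series diverges.
At t = 13/21: the terms do not tend to 0, so the series diverges.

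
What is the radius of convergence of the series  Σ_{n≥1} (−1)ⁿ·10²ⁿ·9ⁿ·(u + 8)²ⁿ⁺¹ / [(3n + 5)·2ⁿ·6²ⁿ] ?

Ratio test: |a_{n+1}/a_n| = [(3n + 5)/(3(n+1) + 5)] · 100·9/(2·36) → 25/2 as n → ∞.
Successive powers of (u + 8) differ by 2, so the series converges when |u + 8|² · 25/2 < 1, i.e. |u + 8| < √(2/25). So R = √2/5.

R = √2/5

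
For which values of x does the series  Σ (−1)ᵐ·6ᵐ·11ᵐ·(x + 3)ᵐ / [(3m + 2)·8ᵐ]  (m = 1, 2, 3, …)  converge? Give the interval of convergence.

By the ratio test, |a_{m+1}/a_m| = [(3m + 2)/(3(m+1) + 2)] · 6·11/8 → 33/4.
Hence the series converges for |x + 3| < 1/(33/4) = 4/33, so the radius of convergence is 4/33.
At x = -95/33: the terms alternate in sign and decrease monotonically to 0 in absolute value (size ~ c/m), so the alternating series test gives convergence.
When x = -103/33, the terms are asymptotic to a nonzero constant times 1/m, so the series diverges by limit comparison with Σ 1/m.

(-103/33, -95/33]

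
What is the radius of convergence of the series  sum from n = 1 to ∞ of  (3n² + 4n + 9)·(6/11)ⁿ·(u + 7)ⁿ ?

R = 11/6

Apply the ratio test: |a_{n+1}| / |a_n| = [(3(n+1)² + 4(n+1) + 9)/(3n² + 4n + 9)] · 6/11, which tends to 6/11 as n → ∞.
Thus R = 1/(6/11) = 11/6.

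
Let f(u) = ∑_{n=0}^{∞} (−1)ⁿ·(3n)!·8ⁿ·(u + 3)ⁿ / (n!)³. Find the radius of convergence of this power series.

R = 1/216

By the ratio test, |a_{n+1}/a_n| = (3n+1)·(3n+2)·(3n+3)/(n+1)³ · 8 → 216.
Hence the series converges for |u + 3| < 1/(216) = 1/216, so the radius of convergence is 1/216.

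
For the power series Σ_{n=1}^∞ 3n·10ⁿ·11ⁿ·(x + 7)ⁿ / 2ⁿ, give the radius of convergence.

R = 1/55

Ratio test: |a_{n+1}/a_n| = [3(n+1)/3n] · 10·11/2 → 55 as n → ∞.
Thus R = 1/(55) = 1/55.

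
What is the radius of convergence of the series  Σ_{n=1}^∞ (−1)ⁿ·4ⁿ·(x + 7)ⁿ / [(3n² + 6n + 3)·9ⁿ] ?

R = 9/4

The ratio of consecutive coefficients is [(3n² + 6n + 3)/(3(n+1)² + 6(n+1) + 3)] · 4/9 → 4/9.
Hence the series converges for |x + 7| < 1/(4/9) = 9/4, so the radius of convergence is 9/4.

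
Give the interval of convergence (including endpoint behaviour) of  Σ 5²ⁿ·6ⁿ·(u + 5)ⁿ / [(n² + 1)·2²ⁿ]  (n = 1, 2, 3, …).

Ratio test: |a_{n+1}/a_n| = [(n² + 1)/((n+1)² + 1)] · 25·6/4 → 75/2 as n → ∞.
Convergence for |u + 5| · 75/2 < 1, i.e. |u + 5| < 2/75. So R = 2/75.
Endpoint u = -373/75: absolute convergence follows by limit comparison with Σ 1/n².
Check u = -377/75: absolute convergence follows by limit comparison with Σ 1/n².

[-377/75, -373/75]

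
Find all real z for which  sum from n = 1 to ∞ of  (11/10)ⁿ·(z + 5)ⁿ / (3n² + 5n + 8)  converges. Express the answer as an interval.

[-65/11, -45/11]

The ratio of consecutive coefficients is [(3n² + 5n + 8)/(3(n+1)² + 5(n+1) + 8)] · 11/10 → 11/10.
Convergence for |z + 5| · 11/10 < 1, i.e. |z + 5| < 10/11. So R = 10/11.
At z = -45/11: the series is dominated by a constant times Σ 1/n², which converges (p = 2 > 1).
Check z = -65/11: absolute convergence follows by limit comparison with Σ 1/n².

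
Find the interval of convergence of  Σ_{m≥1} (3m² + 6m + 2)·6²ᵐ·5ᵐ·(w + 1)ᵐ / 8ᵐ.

(-47/45, -43/45)

Ratio test: |a_{m+1}/a_m| = [(3(m+1)² + 6(m+1) + 2)/(3m² + 6m + 2)] · 36·5/8 → 45/2 as m → ∞.
Thus R = 1/(45/2) = 2/45.
At w = -43/45: the terms do not tend to 0, so the series diverges.
Endpoint w = -47/45: the terms have absolute value of order m², which does not tend to 0, so the series diverges by the divergence test.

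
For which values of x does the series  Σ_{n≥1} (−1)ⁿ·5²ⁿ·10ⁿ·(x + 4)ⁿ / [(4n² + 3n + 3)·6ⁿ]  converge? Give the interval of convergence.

[-503/125, -497/125]

The ratio of consecutive coefficients is [(4n² + 3n + 3)/(4(n+1)² + 3(n+1) + 3)] · 25·10/6 → 125/3.
Convergence for |x + 4| · 125/3 < 1, i.e. |x + 4| < 3/125. So R = 3/125.
When x = -497/125, the terms are on the order of 1/n², so the series converges absolutely by comparison with the p-series (p = 2 > 1).
Endpoint x = -503/125: the series is dominated by a constant times Σ 1/n², which converges (p = 2 > 1).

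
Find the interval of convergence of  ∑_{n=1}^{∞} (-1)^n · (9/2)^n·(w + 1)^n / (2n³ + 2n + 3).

Ratio test: |a_{n+1}/a_n| = [(2n³ + 2n + 3)/(2(n+1)³ + 2(n+1) + 3)] · 9/2 → 9/2 as n → ∞.
Convergence for |w + 1| · 9/2 < 1, i.e. |w + 1| < 2/9. So R = 2/9.
At w = -7/9: absolute convergence follows by limit comparison with Σ 1/n³.
Check w = -11/9: the terms are on the order of 1/n³, so the series converges absolutely by comparison with the p-series (p = 3 > 1).

[-11/9, -7/9]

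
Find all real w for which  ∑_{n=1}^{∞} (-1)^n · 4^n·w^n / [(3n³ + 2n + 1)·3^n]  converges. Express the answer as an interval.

[-3/4, 3/4]

The ratio of consecutive coefficients is [(3n³ + 2n + 1)/(3(n+1)³ + 2(n+1) + 1)] · 4/3 → 4/3.
The series converges when 4/3 · |w| < 1, giving R = 3/4.
When w = 3/4, absolute convergence follows by limit comparison with Σ 1/n³.
Check w = -3/4: the terms are on the order of 1/n³, so the series converges absolutely by comparison with the p-series (p = 3 > 1).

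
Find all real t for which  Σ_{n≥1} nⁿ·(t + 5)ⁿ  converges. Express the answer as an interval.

{-5}

By the Cauchy root test, |a_n|^(1/n) = n → ∞.
Since the n-th root of |a_n| is unbounded, the series converges only at t = -5; R = 0.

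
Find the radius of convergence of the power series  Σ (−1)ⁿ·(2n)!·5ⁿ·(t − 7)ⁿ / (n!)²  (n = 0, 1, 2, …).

R = 1/20

Apply the ratio test: |a_{n+1}| / |a_n| = (2n+1)·(2n+2)/(n+1)² · 5, which tends to 20 as n → ∞.
The series converges when 20 · |t − 7| < 1, giving R = 1/20.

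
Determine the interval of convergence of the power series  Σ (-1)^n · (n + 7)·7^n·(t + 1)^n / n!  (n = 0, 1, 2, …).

The ratio of consecutive coefficients is ((n+1) + 7)/(n + 7) · 7 · 1/(n+1) → 0.
Since the limit is 0 < 1 for every t, the series converges on all of ℝ and R = ∞.

(−∞, ∞)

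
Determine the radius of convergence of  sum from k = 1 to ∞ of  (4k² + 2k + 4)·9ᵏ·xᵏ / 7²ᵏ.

The ratio of consecutive coefficients is [(4(k+1)² + 2(k+1) + 4)/(4k² + 2k + 4)] · 9/49 → 9/49.
Thus R = 1/(9/49) = 49/9.

R = 49/9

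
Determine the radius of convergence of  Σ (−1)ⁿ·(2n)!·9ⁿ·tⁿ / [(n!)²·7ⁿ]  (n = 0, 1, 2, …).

R = 7/36

Apply the ratio test: |a_{n+1}| / |a_n| = (2n+1)·(2n+2)/(n+1)² · 9/7, which tends to 36/7 as n → ∞.
Hence the series converges for |t| < 1/(36/7) = 7/36, so the radius of convergence is 7/36.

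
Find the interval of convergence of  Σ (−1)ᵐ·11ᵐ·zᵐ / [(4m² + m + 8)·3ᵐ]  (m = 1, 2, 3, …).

[-3/11, 3/11]

Apply the ratio test: |a_{m+1}| / |a_m| = [(4m² + m + 8)/(4(m+1)² + (m+1) + 8)] · 11/3, which tends to 11/3 as m → ∞.
Hence the series converges for |z| < 1/(11/3) = 3/11, so the radius of convergence is 3/11.
Endpoint z = 3/11: the series is dominated by a constant times Σ 1/m², which converges (p = 2 > 1).
At z = -3/11: the terms are on the order of 1/m², so the series converges absolutely by comparison with the p-series (p = 2 > 1).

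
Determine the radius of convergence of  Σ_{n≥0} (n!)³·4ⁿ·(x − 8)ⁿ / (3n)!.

R = 27/4

Ratio test: |a_{n+1}/a_n| = (n+1)³/[(3n+1)·(3n+2)·(3n+3)] · 4 → 4/27 as n → ∞.
Hence the series converges for |x − 8| < 1/(4/27) = 27/4, so the radius of convergence is 27/4.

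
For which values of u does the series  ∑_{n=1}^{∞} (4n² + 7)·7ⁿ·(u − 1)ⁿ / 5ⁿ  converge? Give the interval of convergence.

(2/7, 12/7)

Apply the ratio test: |a_{n+1}| / |a_n| = [(4(n+1)² + 7)/(4n² + 7)] · 7/5, which tends to 7/5 as n → ∞.
Hence the series converges for |u − 1| < 1/(7/5) = 5/7, so the radius of convergence is 5/7.
Endpoint u = 12/7: the terms have absolute value of order n², which does not tend to 0, so the series diverges by the divergence test.
At u = 2/7: the n-th term does not approach 0; divergence by the term test.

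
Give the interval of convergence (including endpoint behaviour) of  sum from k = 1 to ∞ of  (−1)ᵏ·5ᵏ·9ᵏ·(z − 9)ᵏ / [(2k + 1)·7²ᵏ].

(356/45, 454/45]

Ratio test: |a_{k+1}/a_k| = [(2k + 1)/(2(k+1) + 1)] · 5·9/49 → 45/49 as k → ∞.
Convergence for |z − 9| · 45/49 < 1, i.e. |z − 9| < 49/45. So R = 49/45.
At z = 454/45: convergence follows from the alternating series test (terms decrease monotonically to 0).
At z = 356/45: comparison with the harmonic series Σ 1/k shows the series diverges.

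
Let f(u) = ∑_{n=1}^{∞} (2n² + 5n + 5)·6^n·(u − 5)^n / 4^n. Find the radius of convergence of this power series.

Apply the ratio test: |a_{n+1}| / |a_n| = [(2(n+1)² + 5(n+1) + 5)/(2n² + 5n + 5)] · 6/4, which tends to 3/2 as n → ∞.
Convergence for |u − 5| · 3/2 < 1, i.e. |u − 5| < 2/3. So R = 2/3.

R = 2/3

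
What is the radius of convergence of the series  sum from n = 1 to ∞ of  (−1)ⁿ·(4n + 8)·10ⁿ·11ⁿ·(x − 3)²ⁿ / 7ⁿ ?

R = √770/110

Ratio test: |a_{n+1}/a_n| = [(4(n+1) + 8)/(4n + 8)] · 10·11/7 → 110/7 as n → ∞.
Successive powers of (x − 3) differ by 2, so the series converges when |x − 3|² · 110/7 < 1, i.e. |x − 3| < √(7/110). So R = √770/110.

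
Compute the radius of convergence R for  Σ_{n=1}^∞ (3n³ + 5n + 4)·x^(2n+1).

R = 1

The ratio of consecutive coefficients is (3(n+1)³ + 5(n+1) + 4)/(3n³ + 5n + 4) → 1.
Writing y = x², the series in y has radius 1, so |x| < √(1) = 1 and R = 1.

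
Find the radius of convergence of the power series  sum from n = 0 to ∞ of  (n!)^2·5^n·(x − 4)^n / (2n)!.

R = 4/5

Ratio test: |a_{n+1}/a_n| = (n+1)²/[(2n+1)·(2n+2)] · 5 → 5/4 as n → ∞.
The series converges when 5/4 · |x − 4| < 1, giving R = 4/5.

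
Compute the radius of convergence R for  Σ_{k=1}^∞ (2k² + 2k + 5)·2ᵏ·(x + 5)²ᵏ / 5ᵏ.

Ratio test: |a_{k+1}/a_k| = [(2(k+1)² + 2(k+1) + 5)/(2k² + 2k + 5)] · 2/5 → 2/5 as k → ∞.
Successive powers of (x + 5) differ by 2, so the series converges when |x + 5|² · 2/5 < 1, i.e. |x + 5| < √(5/2). So R = √10/2.

R = √10/2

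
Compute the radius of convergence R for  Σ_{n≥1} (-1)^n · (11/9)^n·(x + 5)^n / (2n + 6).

By the ratio test, |a_{n+1}/a_n| = [(2n + 6)/(2(n+1) + 6)] · 11/9 → 11/9.
Convergence for |x + 5| · 11/9 < 1, i.e. |x + 5| < 9/11. So R = 9/11.

R = 9/11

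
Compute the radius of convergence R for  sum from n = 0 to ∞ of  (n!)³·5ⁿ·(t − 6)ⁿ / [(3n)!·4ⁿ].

Apply the ratio test: |a_{n+1}| / |a_n| = (n+1)³/[(3n+1)·(3n+2)·(3n+3)] · 5/4, which tends to 5/108 as n → ∞.
Hence the series converges for |t − 6| < 1/(5/108) = 108/5, so the radius of convergence is 108/5.

R = 108/5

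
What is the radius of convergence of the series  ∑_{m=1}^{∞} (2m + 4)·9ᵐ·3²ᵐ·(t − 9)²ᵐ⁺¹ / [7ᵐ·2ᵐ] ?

The ratio of consecutive coefficients is [(2(m+1) + 4)/(2m + 4)] · 9·9/(7·2) → 81/14.
Writing y = (t − 9)², the series in y has radius 14/81, so |t − 9| < √(14/81) and R = √14/9.

R = √14/9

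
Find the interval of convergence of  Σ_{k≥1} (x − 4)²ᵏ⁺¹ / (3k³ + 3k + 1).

The ratio of consecutive coefficients is (3k³ + 3k + 1)/(3(k+1)³ + 3(k+1) + 1) → 1.
Since the exponent of (x − 4) increases by 2 each term, convergence requires |x − 4|² < 1, hence R = 1.
Endpoint x = 5: the terms are on the order of 1/k³, so the series converges absolutely by comparison with the p-series (p = 3 > 1).
At x = 3: absolute convergence follows by limit comparison with Σ 1/k³.

[3, 5]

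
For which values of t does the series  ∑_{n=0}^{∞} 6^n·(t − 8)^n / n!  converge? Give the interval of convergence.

(−∞, ∞)

The ratio of consecutive coefficients is 6 · 1/(n+1) → 0.
The limit is 0, so the series converges for all t; R = ∞.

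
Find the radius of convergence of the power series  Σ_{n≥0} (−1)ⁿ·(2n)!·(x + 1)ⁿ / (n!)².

R = 1/4

By the ratio test, |a_{n+1}/a_n| = (2n+1)·(2n+2)/(n+1)² → 4.
The series converges when 4 · |x + 1| < 1, giving R = 1/4.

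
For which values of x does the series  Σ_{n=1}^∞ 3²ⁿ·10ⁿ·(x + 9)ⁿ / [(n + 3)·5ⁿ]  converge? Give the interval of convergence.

[-163/18, -161/18)

Ratio test: |a_{n+1}/a_n| = [(n + 3)/((n+1) + 3)] · 9·10/5 → 18 as n → ∞.
Thus R = 1/(18) = 1/18.
Endpoint x = -161/18: the terms behave like c/n; limit comparison with the harmonic series gives divergence.
Check x = -163/18: the terms alternate in sign and decrease monotonically to 0 in absolute value (size ~ c/n), so the alternating series test gives convergence.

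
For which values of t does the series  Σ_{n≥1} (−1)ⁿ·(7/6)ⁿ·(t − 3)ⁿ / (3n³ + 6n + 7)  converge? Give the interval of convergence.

Ratio test: |a_{n+1}/a_n| = [(3n³ + 6n + 7)/(3(n+1)³ + 6(n+1) + 7)] · 7/6 → 7/6 as n → ∞.
Hence the series converges for |t − 3| < 1/(7/6) = 6/7, so the radius of convergence is 6/7.
Check t = 27/7: the series is dominated by a constant times Σ 1/n³, which converges (p = 3 > 1).
Check t = 15/7: absolute convergence follows by limit comparison with Σ 1/n³.

[15/7, 27/7]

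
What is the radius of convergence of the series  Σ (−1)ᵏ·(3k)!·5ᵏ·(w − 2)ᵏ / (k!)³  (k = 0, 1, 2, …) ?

Ratio test: |a_{k+1}/a_k| = (3k+1)·(3k+2)·(3k+3)/(k+1)³ · 5 → 135 as k → ∞.
The series converges when 135 · |w − 2| < 1, giving R = 1/135.

R = 1/135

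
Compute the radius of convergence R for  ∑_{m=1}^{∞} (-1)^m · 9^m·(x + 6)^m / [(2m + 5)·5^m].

R = 5/9

The ratio of consecutive coefficients is [(2m + 5)/(2(m+1) + 5)] · 9/5 → 9/5.
Hence the series converges for |x + 6| < 1/(9/5) = 5/9, so the radius of convergence is 5/9.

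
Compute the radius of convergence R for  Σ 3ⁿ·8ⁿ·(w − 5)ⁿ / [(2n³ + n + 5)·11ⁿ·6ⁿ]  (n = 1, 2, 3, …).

Apply the ratio test: |a_{n+1}| / |a_n| = [(2n³ + n + 5)/(2(n+1)³ + (n+1) + 5)] · 3·8/(11·6), which tends to 4/11 as n → ∞.
Thus R = 1/(4/11) = 11/4.

R = 11/4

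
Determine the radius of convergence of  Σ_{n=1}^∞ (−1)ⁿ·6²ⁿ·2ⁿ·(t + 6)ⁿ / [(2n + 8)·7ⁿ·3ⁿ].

R = 7/24

Ratio test: |a_{n+1}/a_n| = [(2n + 8)/(2(n+1) + 8)] · 36·2/(7·3) → 24/7 as n → ∞.
The series converges when 24/7 · |t + 6| < 1, giving R = 7/24.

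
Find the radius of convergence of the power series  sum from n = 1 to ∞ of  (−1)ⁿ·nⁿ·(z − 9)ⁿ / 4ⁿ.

R = 0

Applying the root test, |a_n|^(1/n) = n/4 → ∞.
The root grows without bound, so R = 0 (convergence only at z = 9).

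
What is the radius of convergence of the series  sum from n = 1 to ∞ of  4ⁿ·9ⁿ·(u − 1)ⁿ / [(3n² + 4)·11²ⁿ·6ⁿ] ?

By the ratio test, |a_{n+1}/a_n| = [(3n² + 4)/(3(n+1)² + 4)] · 4·9/(121·6) → 6/121.
The series converges when 6/121 · |u − 1| < 1, giving R = 121/6.

R = 121/6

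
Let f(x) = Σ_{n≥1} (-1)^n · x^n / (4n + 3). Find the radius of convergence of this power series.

R = 1

By the ratio test, |a_{n+1}/a_n| = (4n + 3)/(4(n+1) + 3) → 1.
Hence R = 1.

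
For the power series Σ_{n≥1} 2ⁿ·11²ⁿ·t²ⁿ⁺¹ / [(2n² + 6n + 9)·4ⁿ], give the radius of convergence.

Apply the ratio test: |a_{n+1}| / |a_n| = [(2n² + 6n + 9)/(2(n+1)² + 6(n+1) + 9)] · 2·121/4, which tends to 121/2 as n → ∞.
Since the exponent of t increases by 2 each term, convergence requires |t|² < 2/121, hence R = √2/11.

R = √2/11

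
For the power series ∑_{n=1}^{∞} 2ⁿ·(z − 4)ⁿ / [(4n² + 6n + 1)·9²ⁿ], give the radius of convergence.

Ratio test: |a_{n+1}/a_n| = [(4n² + 6n + 1)/(4(n+1)² + 6(n+1) + 1)] · 2/81 → 2/81 as n → ∞.
Convergence for |z − 4| · 2/81 < 1, i.e. |z − 4| < 81/2. So R = 81/2.

R = 81/2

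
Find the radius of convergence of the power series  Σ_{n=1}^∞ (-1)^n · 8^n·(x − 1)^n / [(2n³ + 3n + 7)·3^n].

R = 3/8

Ratio test: |a_{n+1}/a_n| = [(2n³ + 3n + 7)/(2(n+1)³ + 3(n+1) + 7)] · 8/3 → 8/3 as n → ∞.
Thus R = 1/(8/3) = 3/8.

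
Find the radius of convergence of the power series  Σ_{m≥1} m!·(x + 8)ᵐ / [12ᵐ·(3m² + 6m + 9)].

R = 0

By the ratio test, |a_{m+1}/a_m| = (m+1) · 1/12 · (3m² + 6m + 9)/(3(m+1)² + 6(m+1) + 9) → ∞.
Since the ratio → ∞, the series diverges for every x ≠ -8, and R = 0.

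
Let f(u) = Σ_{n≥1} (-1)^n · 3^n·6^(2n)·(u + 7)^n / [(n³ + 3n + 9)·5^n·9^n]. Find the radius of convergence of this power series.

Ratio test: |a_{n+1}/a_n| = [(n³ + 3n + 9)/((n+1)³ + 3(n+1) + 9)] · 3·36/(5·9) → 12/5 as n → ∞.
The series converges when 12/5 · |u + 7| < 1, giving R = 5/12.

R = 5/12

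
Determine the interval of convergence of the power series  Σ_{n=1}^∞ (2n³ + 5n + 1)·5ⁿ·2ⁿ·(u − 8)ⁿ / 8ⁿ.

(36/5, 44/5)

By the ratio test, |a_{n+1}/a_n| = [(2(n+1)³ + 5(n+1) + 1)/(2n³ + 5n + 1)] · 5·2/8 → 5/4.
Convergence for |u − 8| · 5/4 < 1, i.e. |u − 8| < 4/5. So R = 4/5.
Endpoint u = 44/5: the terms have absolute value of order n³, which does not tend to 0, so the series diverges by the divergence test.
At u = 36/5: the terms have absolute value of order n³, which does not tend to 0, so the series diverges by the divergence test.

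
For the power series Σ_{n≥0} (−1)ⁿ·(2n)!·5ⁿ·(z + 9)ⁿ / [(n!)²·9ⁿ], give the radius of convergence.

The ratio of consecutive coefficients is (2n+1)·(2n+2)/(n+1)² · 5/9 → 20/9.
Hence the series converges for |z + 9| < 1/(20/9) = 9/20, so the radius of convergence is 9/20.

R = 9/20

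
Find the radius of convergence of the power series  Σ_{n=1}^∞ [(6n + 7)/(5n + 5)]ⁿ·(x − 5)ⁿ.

R = 5/6

By the Cauchy root test, |a_n|^(1/n) = (6n + 7)/(5n + 5) → 6/5.
Thus R = 1/(6/5) = 5/6.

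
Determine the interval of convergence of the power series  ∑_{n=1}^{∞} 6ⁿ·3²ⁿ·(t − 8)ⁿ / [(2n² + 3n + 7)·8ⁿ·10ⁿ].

[176/27, 256/27]

The ratio of consecutive coefficients is [(2n² + 3n + 7)/(2(n+1)² + 3(n+1) + 7)] · 6·9/(8·10) → 27/40.
The series converges when 27/40 · |t − 8| < 1, giving R = 40/27.
Check t = 256/27: the terms are on the order of 1/n², so the series converges absolutely by comparison with the p-series (p = 2 > 1).
When t = 176/27, absolute convergence follows by limit comparison with Σ 1/n².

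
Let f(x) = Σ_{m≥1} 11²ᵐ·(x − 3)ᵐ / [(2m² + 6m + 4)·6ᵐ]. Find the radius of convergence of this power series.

R = 6/121

The ratio of consecutive coefficients is [(2m² + 6m + 4)/(2(m+1)² + 6(m+1) + 4)] · 121/6 → 121/6.
The series converges when 121/6 · |x − 3| < 1, giving R = 6/121.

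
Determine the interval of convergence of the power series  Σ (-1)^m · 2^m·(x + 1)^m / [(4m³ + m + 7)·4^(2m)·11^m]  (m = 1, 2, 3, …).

The ratio of consecutive coefficients is [(4m³ + m + 7)/(4(m+1)³ + (m+1) + 7)] · 2/(16·11) → 1/88.
The series converges when 1/88 · |x + 1| < 1, giving R = 88.
At x = 87: the series is dominated by a constant times Σ 1/m³, which converges (p = 3 > 1).
At x = -89: the series is dominated by a constant times Σ 1/m³, which converges (p = 3 > 1).

[-89, 87]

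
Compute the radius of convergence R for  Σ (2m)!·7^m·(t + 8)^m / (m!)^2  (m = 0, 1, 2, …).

R = 1/28

Ratio test: |a_{m+1}/a_m| = (2m+1)·(2m+2)/(m+1)² · 7 → 28 as m → ∞.
Hence the series converges for |t + 8| < 1/(28) = 1/28, so the radius of convergence is 1/28.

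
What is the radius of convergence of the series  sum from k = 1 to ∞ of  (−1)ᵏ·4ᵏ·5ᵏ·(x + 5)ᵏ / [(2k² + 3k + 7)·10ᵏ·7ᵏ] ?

Apply the ratio test: |a_{k+1}| / |a_k| = [(2k² + 3k + 7)/(2(k+1)² + 3(k+1) + 7)] · 4·5/(10·7), which tends to 2/7 as k → ∞.
Thus R = 1/(2/7) = 7/2.

R = 7/2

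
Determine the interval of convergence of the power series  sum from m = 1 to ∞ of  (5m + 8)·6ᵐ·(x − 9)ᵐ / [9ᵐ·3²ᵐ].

By the ratio test, |a_{m+1}/a_m| = [(5(m+1) + 8)/(5m + 8)] · 6/(9·9) → 2/27.
The series converges when 2/27 · |x − 9| < 1, giving R = 27/2.
At x = 45/2: the terms do not tend to 0, so the series diverges.
When x = -9/2, the terms do not tend to 0, so the series diverges.

(-9/2, 45/2)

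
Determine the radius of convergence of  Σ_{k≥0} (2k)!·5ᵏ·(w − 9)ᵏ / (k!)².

Apply the ratio test: |a_{k+1}| / |a_k| = (2k+1)·(2k+2)/(k+1)² · 5, which tends to 20 as k → ∞.
Thus R = 1/(20) = 1/20.

R = 1/20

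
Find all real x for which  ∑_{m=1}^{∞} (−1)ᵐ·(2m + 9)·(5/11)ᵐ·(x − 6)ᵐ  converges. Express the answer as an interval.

(19/5, 41/5)

By the ratio test, |a_{m+1}/a_m| = [(2(m+1) + 9)/(2m + 9)] · 5/11 → 5/11.
Convergence for |x − 6| · 5/11 < 1, i.e. |x − 6| < 11/5. So R = 11/5.
Check x = 41/5: the terms have absolute value of order m, which does not tend to 0, so the series diverges by the divergence test.
Check x = 19/5: the m-th term does not approach 0; divergence by the term test.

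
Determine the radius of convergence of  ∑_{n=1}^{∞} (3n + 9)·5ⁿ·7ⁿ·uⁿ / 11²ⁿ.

R = 121/35

Ratio test: |a_{n+1}/a_n| = [(3(n+1) + 9)/(3n + 9)] · 5·7/121 → 35/121 as n → ∞.
Convergence for |u| · 35/121 < 1, i.e. |u| < 121/35. So R = 121/35.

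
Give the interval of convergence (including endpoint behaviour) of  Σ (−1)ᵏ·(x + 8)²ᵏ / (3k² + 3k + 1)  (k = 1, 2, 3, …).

Ratio test: |a_{k+1}/a_k| = (3k² + 3k + 1)/(3(k+1)² + 3(k+1) + 1) → 1 as k → ∞.
Successive powers of (x + 8) differ by 2, so the series converges when |x + 8|² · 1 < 1, i.e. |x + 8| < √(1) = 1. So R = 1.
Endpoint x = -7: the series is dominated by a constant times Σ 1/k², which converges (p = 2 > 1).
When x = -9, absolute convergence follows by limit comparison with Σ 1/k².

[-9, -7]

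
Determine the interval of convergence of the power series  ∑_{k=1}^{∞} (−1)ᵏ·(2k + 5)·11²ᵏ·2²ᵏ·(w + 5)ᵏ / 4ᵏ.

Ratio test: |a_{k+1}/a_k| = [(2(k+1) + 5)/(2k + 5)] · 121·4/4 → 121 as k → ∞.
The series converges when 121 · |w + 5| < 1, giving R = 1/121.
Check w = -604/121: the terms have absolute value of order k, which does not tend to 0, so the series diverges by the divergence test.
When w = -606/121, the terms do not tend to 0, so the series diverges.

(-606/121, -604/121)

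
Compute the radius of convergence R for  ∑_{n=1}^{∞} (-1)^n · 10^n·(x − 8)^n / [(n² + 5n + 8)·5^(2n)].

R = 5/2

Apply the ratio test: |a_{n+1}| / |a_n| = [(n² + 5n + 8)/((n+1)² + 5(n+1) + 8)] · 10/25, which tends to 2/5 as n → ∞.
The series converges when 2/5 · |x − 8| < 1, giving R = 5/2.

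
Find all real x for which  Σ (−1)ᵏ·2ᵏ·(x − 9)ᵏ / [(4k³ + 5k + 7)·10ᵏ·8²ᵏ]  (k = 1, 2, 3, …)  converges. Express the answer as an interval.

Ratio test: |a_{k+1}/a_k| = [(4k³ + 5k + 7)/(4(k+1)³ + 5(k+1) + 7)] · 2/(10·64) → 1/320 as k → ∞.
Thus R = 1/(1/320) = 320.
Check x = 329: absolute convergence follows by limit comparison with Σ 1/k³.
Endpoint x = -311: the series is dominated by a constant times Σ 1/k³, which converges (p = 3 > 1).

[-311, 329]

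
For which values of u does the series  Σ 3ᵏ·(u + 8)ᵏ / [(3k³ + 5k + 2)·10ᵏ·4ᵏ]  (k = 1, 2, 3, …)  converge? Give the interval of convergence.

Apply the ratio test: |a_{k+1}| / |a_k| = [(3k³ + 5k + 2)/(3(k+1)³ + 5(k+1) + 2)] · 3/(10·4), which tends to 3/40 as k → ∞.
Hence the series converges for |u + 8| < 1/(3/40) = 40/3, so the radius of convergence is 40/3.
Check u = 16/3: absolute convergence follows by limit comparison with Σ 1/k³.
Check u = -64/3: absolute convergence follows by limit comparison with Σ 1/k³.

[-64/3, 16/3]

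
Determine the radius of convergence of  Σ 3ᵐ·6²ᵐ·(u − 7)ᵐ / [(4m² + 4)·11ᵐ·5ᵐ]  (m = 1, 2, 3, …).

Apply the ratio test: |a_{m+1}| / |a_m| = [(4m² + 4)/(4(m+1)² + 4)] · 3·36/(11·5), which tends to 108/55 as m → ∞.
Convergence for |u − 7| · 108/55 < 1, i.e. |u − 7| < 55/108. So R = 55/108.

R = 55/108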